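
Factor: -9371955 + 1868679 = -1 * 2^2 * 3^1 * 11^1 * 56843^1 = -7503276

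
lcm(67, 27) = 1809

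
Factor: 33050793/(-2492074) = -1 * 2^(-1) * 3^1 * 13^(-2) * 23^1 * 73^(-1) * 101^(-1) * 601^1 * 797^1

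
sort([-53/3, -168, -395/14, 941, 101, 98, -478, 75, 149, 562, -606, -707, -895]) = [-895, -707, -606, -478, -168, -395/14, -53/3, 75, 98, 101, 149, 562, 941]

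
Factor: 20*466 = 2^3*5^1*233^1 = 9320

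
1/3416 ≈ 0.000293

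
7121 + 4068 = 11189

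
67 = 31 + 36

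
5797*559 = 3240523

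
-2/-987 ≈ 0.00203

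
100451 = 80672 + 19779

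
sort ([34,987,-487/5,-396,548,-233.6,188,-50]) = [-396,-233.6,-487/5,-50,34,188,548,987]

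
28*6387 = 178836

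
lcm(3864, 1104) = 7728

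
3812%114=50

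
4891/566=8+363/566 ≈ 8.64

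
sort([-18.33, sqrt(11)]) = [-18.33, sqrt(11)]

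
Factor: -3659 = -1*3659^1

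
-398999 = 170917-569916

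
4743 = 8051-3308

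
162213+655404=817617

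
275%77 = 44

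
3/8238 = 1/2746 ≈ 0.000364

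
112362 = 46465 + 65897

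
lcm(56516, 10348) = 734708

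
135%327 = 135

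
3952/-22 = -179 - 7/11 ≈ -179.64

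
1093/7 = 156 + 1/7 ≈ 156.14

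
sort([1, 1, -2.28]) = [-2.28, 1, 1]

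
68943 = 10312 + 58631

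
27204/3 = 9068 = 9068.00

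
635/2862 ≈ 0.222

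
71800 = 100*718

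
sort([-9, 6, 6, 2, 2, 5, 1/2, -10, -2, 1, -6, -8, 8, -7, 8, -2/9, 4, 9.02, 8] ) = [-10, -9, -8, -7, -6, -2, -2/9, 1/2, 1, 2, 2, 4, 5, 6, 6, 8, 8, 8, 9.02] 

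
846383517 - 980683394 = -134299877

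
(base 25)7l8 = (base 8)11454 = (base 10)4908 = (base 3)20201210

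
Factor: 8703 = 3^2*967^1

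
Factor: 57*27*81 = 3^8*19^1 = 124659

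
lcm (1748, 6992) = 6992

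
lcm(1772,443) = 1772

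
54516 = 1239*44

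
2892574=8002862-5110288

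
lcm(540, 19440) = 19440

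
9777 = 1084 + 8693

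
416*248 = 103168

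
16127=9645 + 6482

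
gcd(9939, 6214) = 1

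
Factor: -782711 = -1*782711^1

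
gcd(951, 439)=1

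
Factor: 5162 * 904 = 2^4 * 29^1 * 89^1 * 113^1 = 4666448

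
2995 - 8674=-5679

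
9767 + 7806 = 17573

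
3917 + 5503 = 9420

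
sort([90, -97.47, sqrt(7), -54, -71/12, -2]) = [-97.47, -54, -71/12, -2, sqrt(7), 90]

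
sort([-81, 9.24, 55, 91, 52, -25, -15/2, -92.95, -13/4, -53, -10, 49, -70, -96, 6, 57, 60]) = [-96, -92.95, -81, -70, -53, -25, -10, -15/2, -13/4, 6, 9.24, 49, 52, 55, 57, 60, 91]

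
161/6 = 26 + 5/6 ≈ 26.83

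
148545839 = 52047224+96498615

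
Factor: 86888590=2^1 * 5^1 * 643^1 * 13513^1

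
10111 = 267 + 9844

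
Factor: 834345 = 3^2*5^1*18541^1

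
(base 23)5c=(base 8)177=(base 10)127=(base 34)3p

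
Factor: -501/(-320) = 2^(-6)*3^1*5^(-1)*167^1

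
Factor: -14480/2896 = -1*5^1 = -5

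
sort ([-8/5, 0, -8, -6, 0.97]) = [-8, -6, -8/5, 0, 0.97]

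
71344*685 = 48870640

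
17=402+-385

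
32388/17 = 1905 + 3/17 ≈ 1905.18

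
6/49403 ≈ 0.000121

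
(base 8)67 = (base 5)210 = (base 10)55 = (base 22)2b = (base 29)1q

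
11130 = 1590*7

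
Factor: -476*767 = -1*2^2*7^1*13^1*17^1*59^1 = -365092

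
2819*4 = 11276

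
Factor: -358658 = -1 * 2^1 * 389^1 * 461^1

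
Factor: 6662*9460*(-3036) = -1*2^5*3^1*5^1*11^2*23^1*43^1*3331^1 = -191336370720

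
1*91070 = 91070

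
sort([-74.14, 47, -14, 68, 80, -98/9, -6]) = [-74.14, -14, -98/9, -6, 47, 68, 80]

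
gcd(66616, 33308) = 33308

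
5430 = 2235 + 3195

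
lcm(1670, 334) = 1670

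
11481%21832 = 11481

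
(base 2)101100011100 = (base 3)10220100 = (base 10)2844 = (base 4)230130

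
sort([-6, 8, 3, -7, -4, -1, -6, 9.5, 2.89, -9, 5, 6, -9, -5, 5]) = [-9, -9, -7, -6, -6, -5, -4, -1, 2.89, 3, 5, 5, 6, 8, 9.5]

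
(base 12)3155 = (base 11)4063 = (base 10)5393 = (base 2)1010100010001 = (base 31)5iu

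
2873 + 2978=5851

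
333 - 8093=-7760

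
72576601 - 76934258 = -4357657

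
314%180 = 134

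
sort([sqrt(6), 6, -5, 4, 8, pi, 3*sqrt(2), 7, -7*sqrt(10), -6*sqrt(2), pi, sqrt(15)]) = [-7*sqrt(10), -6*sqrt(2), -5, sqrt(6), pi, pi, sqrt(15), 4, 3*sqrt(2), 6, 7, 8]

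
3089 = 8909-5820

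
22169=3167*7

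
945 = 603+342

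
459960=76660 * 6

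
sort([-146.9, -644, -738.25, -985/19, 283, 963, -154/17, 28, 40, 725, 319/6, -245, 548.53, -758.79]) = [-758.79, -738.25, -644, -245, -146.9, -985/19, -154/17, 28, 40, 319/6, 283, 548.53, 725, 963]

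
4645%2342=2303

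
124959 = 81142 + 43817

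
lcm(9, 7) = 63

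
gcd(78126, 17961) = 3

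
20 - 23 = -3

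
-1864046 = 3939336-5803382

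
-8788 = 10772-19560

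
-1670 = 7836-9506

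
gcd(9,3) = 3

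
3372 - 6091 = -2719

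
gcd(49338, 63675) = 9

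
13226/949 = 13+889/949 ≈ 13.94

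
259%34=21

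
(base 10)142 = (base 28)52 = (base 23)64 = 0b10001110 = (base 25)5h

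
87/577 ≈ 0.151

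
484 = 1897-1413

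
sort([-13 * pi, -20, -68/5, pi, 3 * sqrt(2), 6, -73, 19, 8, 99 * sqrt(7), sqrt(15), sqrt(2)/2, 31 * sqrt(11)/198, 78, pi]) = [-73, -13 * pi, -20, -68/5, 31 * sqrt(11)/198, sqrt(2)/2, pi, pi, sqrt(15), 3 * sqrt(2), 6, 8, 19, 78, 99 * sqrt(7)]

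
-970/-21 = 46+4/21≈46.19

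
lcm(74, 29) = 2146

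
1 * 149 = 149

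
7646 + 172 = 7818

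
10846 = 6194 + 4652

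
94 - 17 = 77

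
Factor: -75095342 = -1 * 2^1 * 7^2 * 67^1 * 11437^1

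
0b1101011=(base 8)153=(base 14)79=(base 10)107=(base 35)32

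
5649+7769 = 13418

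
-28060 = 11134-39194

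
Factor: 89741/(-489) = -1*3^(-1)*43^1*163^(-1)*2087^1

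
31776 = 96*331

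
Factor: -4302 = -1*2^1*3^2*239^1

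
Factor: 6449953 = 17^1*31^1*12239^1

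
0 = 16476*0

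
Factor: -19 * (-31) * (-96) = -1 * 2^5 * 3^1 * 19^1 * 31^1 = -56544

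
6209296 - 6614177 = -404881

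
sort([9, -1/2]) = [-1/2, 9]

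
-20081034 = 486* (-41319)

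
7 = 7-0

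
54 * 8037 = 433998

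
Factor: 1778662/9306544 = 2^(-3) * 13^(-1) * 41^1 * 101^(-1) * 109^1 * 199^1 * 443^(-1) = 889331/4653272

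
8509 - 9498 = -989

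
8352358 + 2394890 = 10747248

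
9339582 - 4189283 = 5150299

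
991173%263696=200085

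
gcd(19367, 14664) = 1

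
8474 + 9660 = 18134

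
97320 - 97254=66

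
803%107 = 54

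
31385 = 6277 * 5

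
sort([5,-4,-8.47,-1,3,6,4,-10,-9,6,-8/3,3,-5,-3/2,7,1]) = [-10,-9,-8.47,-5,-4,-8/3,-3/2,-1,1,3,3,4,5,6,6,7]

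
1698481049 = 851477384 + 847003665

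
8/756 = 2/189 ≈ 0.0106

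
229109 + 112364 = 341473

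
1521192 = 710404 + 810788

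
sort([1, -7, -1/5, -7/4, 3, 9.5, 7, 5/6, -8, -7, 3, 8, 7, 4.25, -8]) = [-8, -8, -7, -7, -7/4, -1/5, 5/6, 1, 3, 3, 4.25, 7, 7, 8, 9.5]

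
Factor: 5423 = 11^1 * 17^1 * 29^1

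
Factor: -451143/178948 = -1 * 2^(-2) * 3^3 * 31^1 * 83^(-1) = -837/332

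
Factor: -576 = -1*2^6*3^2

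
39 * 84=3276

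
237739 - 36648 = 201091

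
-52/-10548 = 13/2637 ≈ 0.00493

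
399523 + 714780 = 1114303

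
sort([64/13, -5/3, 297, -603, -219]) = [-603, -219, -5/3, 64/13, 297]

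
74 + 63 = 137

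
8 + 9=17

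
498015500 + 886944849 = 1384960349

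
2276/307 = 7 + 127/307 ≈ 7.41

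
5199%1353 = 1140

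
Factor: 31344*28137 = 2^4*3^2*83^1*113^1*653^1 = 881926128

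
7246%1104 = 622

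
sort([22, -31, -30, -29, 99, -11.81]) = [-31, -30, -29, -11.81, 22, 99]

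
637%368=269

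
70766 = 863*82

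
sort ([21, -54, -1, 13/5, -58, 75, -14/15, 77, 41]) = [-58, -54, -1, -14/15, 13/5, 21, 41, 75, 77]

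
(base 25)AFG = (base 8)14761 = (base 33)638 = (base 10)6641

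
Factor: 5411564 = 2^2*613^1*2207^1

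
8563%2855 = 2853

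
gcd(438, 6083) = 1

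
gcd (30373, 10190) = 1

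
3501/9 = 389 = 389.00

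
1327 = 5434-4107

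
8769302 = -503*(-17434)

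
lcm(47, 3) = 141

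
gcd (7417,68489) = 1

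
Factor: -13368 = -1*2^3*3^1*557^1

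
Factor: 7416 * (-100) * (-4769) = 2^5 * 3^2 * 5^2 * 19^1 * 103^1 * 251^1 = 3536690400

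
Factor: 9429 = 3^1 * 7^1 * 449^1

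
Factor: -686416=-1*2^4*42901^1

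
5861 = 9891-4030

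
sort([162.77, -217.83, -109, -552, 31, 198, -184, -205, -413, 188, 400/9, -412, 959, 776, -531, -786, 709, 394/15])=[-786, -552, -531, -413, -412, -217.83, -205, -184, -109, 394/15, 31, 400/9, 162.77, 188, 198, 709, 776, 959]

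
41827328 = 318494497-276667169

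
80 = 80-0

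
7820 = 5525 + 2295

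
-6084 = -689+-5395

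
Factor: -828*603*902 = -1*2^3*3^4*11^1*23^1*41^1*67^1 = -450354168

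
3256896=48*67852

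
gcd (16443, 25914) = 21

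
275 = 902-627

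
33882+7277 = 41159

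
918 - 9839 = -8921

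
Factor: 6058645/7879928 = 2^(-3)*5^1*7^(-1)*223^(-1)*307^1*631^(-1)*3947^1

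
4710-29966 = -25256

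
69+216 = 285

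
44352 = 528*84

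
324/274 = 162/137 ≈ 1.18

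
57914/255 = 227 + 29/255 ≈ 227.11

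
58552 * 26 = 1522352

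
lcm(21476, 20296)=1846936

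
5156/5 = 1031 + 1/5 = 1031.20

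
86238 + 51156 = 137394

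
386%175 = 36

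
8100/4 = 2025 = 2025.00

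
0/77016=0=0.00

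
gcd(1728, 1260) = 36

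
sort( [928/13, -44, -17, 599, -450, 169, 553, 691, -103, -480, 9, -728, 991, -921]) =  [-921, -728, -480, -450, -103, -44, -17, 9, 928/13, 169, 553, 599, 691, 991]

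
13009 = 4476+8533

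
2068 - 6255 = -4187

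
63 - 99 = -36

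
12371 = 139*89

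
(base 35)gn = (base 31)ip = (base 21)16g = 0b1001000111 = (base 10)583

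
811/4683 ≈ 0.173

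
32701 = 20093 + 12608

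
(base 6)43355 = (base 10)5975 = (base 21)dbb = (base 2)1011101010111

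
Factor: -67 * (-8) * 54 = 2^4 * 3^3 * 67^1 = 28944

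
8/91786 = 4/45893 ≈ 0.0000872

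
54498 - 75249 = -20751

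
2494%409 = 40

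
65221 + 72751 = 137972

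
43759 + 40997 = 84756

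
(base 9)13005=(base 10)8753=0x2231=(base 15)28d8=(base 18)1905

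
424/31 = 13 + 21/31 ≈ 13.68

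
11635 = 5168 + 6467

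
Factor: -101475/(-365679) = 5^2 * 11^1 * 991^(-1) = 275/991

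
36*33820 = 1217520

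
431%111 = 98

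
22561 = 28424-5863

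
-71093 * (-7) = 497651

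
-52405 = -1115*47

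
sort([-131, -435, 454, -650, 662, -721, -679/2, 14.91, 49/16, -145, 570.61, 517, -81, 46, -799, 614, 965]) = [-799, -721, -650, -435, -679/2, -145, -131, -81, 49/16, 14.91, 46, 454, 517, 570.61, 614, 662, 965]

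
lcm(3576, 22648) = 67944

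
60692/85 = 714+2/85 ≈ 714.02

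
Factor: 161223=3^1 * 61^1 * 881^1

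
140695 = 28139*5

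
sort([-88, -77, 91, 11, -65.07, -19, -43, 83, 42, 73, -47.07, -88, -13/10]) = [-88, -88, -77, -65.07, -47.07, -43, -19, -13/10, 11, 42, 73, 83, 91]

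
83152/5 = 16630+2/5 = 16630.40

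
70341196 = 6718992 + 63622204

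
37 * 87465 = 3236205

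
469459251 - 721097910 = -251638659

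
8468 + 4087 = 12555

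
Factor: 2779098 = 2^1*3^1*7^1*66169^1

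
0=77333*0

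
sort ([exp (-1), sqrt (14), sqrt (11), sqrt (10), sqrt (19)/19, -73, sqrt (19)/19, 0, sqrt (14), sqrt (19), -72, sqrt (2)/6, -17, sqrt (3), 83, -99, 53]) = [-99, -73, -72, -17, 0, sqrt (19)/19, sqrt (19)/19, sqrt (2)/6, exp (-1), sqrt (3), sqrt (10), sqrt (11), sqrt (14), sqrt (14), sqrt (19), 53, 83]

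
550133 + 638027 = 1188160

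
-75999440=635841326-711840766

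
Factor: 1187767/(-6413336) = -1*2^(-3)*7^1*19^(-1)*42193^(-1)*169681^1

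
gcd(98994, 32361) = 21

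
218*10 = 2180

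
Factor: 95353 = 17^1 * 71^1 * 79^1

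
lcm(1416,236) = 1416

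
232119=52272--179847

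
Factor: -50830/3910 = -1*13^1 = -13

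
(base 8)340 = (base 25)8o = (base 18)c8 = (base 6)1012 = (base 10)224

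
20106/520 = 10053/260 ≈ 38.67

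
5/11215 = 1/2243 ≈ 0.000446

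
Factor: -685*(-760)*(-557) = -1*2^3*5^2*19^1*137^1*557^1 = -289974200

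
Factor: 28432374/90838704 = 2^(-3)*11^(-1)*193^1*571^1*4001^(-1) = 110203/352088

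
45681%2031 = 999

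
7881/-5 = -1576 - 1/5 = -1576.20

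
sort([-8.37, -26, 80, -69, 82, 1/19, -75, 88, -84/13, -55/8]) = [-75, -69, -26, -8.37, -55/8, -84/13, 1/19, 80, 82, 88]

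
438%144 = 6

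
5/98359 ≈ 0.0000508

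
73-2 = 71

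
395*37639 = 14867405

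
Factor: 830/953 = 2^1 * 5^1 * 83^1 * 953^ (-1)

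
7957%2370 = 847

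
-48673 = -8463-40210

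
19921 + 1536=21457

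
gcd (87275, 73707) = 1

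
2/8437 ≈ 0.000237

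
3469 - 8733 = -5264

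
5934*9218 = 54699612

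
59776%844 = 696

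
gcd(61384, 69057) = 7673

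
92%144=92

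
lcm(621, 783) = 18009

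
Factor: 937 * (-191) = -1 * 191^1 * 937^1 = -178967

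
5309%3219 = 2090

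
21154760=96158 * 220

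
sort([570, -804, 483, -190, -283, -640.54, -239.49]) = [-804, -640.54, -283, -239.49, -190, 483, 570]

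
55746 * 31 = 1728126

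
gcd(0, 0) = 0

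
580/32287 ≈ 0.0180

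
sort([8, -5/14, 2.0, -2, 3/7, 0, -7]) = [-7, -2, -5/14, 0, 3/7, 2.0, 8]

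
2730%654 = 114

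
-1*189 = -189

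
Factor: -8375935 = -1*5^1*59^1*28393^1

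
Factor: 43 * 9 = 3^2 * 43^1 = 387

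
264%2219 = 264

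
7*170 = 1190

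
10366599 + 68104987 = 78471586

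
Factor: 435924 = 2^2 * 3^2 * 12109^1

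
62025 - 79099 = -17074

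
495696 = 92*5388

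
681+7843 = 8524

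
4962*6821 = 33845802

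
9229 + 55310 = 64539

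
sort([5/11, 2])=[5/11, 2]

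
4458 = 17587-13129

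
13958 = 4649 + 9309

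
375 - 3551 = -3176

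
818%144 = 98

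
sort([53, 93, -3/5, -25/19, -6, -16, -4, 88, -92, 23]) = [-92, -16, -6, -4, -25/19, -3/5, 23, 53, 88, 93]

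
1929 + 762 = 2691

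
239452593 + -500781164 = -261328571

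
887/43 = 20 + 27/43 ≈ 20.63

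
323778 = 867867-544089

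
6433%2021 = 370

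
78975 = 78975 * 1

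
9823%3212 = 187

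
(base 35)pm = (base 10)897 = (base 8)1601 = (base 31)st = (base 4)32001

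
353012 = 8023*44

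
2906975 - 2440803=466172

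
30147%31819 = 30147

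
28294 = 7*4042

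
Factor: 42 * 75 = 2^1 * 3^2 * 5^2 * 7^1 = 3150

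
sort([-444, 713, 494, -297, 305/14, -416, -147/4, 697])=[-444, -416, -297, -147/4, 305/14, 494, 697, 713]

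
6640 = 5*1328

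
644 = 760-116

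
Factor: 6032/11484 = 2^2 * 3^(-2) * 11^(-1) * 13^1 = 52/99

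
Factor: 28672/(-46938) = -1*2^11*3^(-1)*7^1*7823^(-1) = -14336/23469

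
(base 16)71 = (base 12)95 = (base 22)53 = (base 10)113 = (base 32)3h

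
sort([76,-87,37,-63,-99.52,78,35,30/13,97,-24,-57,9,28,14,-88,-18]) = [-99.52,-88,-87,-63,-57,-24,-18,30/13,9,14,28,35,37,76,78,97]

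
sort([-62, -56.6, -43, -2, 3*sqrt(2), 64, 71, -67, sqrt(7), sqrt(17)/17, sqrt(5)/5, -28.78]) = [-67, -62, -56.6, -43, -28.78, -2, sqrt(17)/17, sqrt(5)/5, sqrt(7), 3*sqrt(2), 64, 71]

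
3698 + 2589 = 6287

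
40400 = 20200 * 2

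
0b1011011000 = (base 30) o8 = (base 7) 2060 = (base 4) 23120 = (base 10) 728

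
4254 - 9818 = -5564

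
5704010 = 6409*890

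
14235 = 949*15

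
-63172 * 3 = -189516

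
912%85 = 62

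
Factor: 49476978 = 2^1*3^2*61^1*45061^1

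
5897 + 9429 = 15326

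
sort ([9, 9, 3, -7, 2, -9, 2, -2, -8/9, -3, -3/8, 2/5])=[-9, -7, -3, -2, -8/9, -3/8, 2/5, 2, 2, 3, 9, 9]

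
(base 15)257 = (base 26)kc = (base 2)1000010100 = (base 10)532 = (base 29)ia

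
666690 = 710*939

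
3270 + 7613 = 10883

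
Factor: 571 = 571^1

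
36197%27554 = 8643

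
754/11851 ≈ 0.0636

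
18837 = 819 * 23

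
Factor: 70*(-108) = -1*2^3*3^3*5^1*7^1 = -7560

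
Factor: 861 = 3^1*7^1*41^1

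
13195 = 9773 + 3422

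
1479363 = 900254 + 579109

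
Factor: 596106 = 2^1*3^3*7^1*19^1*83^1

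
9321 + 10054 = 19375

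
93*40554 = 3771522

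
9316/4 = 2329 = 2329.00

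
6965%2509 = 1947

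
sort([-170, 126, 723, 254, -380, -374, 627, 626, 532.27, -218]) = [-380, -374, -218, -170, 126, 254, 532.27, 626, 627, 723]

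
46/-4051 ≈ -0.0114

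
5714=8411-2697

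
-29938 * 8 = -239504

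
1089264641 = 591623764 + 497640877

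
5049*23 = 116127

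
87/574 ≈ 0.152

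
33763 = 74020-40257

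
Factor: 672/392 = 2^2 * 3^1 * 7^(-1) = 12/7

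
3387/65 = 52+7/65 ≈ 52.11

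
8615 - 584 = 8031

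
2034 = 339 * 6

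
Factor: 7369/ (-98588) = -1*2^ (-2)*7^ (-2)*503^ (-1)*7369^1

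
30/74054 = 15/37027 ≈ 0.000405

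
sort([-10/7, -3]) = [-3, -10/7]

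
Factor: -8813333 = -1 * 1063^1 * 8291^1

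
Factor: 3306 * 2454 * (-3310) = -1 * 2^3 * 3^2 * 5^1 * 19^1 * 29^1 * 331^1 * 409^1 = -26853778440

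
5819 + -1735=4084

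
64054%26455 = 11144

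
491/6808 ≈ 0.0721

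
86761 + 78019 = 164780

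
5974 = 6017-43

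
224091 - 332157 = -108066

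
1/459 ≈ 0.00218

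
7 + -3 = 4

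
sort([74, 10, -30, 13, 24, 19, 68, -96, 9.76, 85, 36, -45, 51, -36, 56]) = [-96, -45, -36, -30, 9.76, 10, 13, 19, 24, 36, 51, 56, 68, 74, 85]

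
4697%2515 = 2182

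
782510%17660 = 5470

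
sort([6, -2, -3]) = [-3, -2, 6]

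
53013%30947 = 22066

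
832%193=60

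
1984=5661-3677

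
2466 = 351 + 2115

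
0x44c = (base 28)1b8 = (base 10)1100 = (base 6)5032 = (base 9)1452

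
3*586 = 1758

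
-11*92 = -1012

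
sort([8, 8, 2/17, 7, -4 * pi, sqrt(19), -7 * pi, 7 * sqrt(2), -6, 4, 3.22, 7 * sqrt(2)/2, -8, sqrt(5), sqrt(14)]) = [-7 * pi, -4 * pi, -8, -6, 2/17, sqrt(5), 3.22, sqrt(14), 4, sqrt(19), 7 * sqrt(2)/2, 7, 8, 8, 7 * sqrt(2)]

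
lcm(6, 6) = 6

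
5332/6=888 + 2/3 ≈ 888.67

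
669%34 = 23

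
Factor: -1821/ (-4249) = 3^1 * 7^ (-1) = 3/7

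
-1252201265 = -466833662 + -785367603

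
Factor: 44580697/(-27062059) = -1 * 7^1 * 31^1 * 37^(-1) * 431^(-1) * 1697^(-1) * 205441^1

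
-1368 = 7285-8653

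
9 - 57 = -48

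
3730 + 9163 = 12893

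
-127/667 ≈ -0.190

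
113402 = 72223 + 41179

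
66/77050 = 33/38525 ≈ 0.000857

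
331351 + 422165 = 753516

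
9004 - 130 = 8874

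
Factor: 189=3^3*7^1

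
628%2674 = 628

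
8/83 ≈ 0.0964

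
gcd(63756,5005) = 77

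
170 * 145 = 24650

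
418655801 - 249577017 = 169078784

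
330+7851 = 8181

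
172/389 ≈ 0.442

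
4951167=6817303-1866136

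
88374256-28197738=60176518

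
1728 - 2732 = -1004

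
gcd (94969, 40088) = 1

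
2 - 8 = -6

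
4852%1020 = 772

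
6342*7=44394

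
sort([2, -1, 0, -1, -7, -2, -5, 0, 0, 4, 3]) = [-7, -5, -2, -1, -1, 0, 0, 0, 2, 3, 4]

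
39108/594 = 65 + 83/99 ≈ 65.84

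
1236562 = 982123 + 254439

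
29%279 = 29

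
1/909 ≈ 0.00110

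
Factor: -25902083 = -1 * 191^1 * 135613^1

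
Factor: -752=-1*2^4*47^1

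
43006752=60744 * 708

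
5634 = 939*6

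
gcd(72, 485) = 1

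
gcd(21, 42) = 21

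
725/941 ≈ 0.770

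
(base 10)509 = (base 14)285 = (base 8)775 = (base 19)17f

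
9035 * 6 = 54210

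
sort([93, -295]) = [-295, 93]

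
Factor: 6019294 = 2^1 * 449^1 * 6703^1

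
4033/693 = 5 + 568/693 ≈ 5.82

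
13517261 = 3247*4163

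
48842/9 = 5426 + 8/9 ≈ 5426.89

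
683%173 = 164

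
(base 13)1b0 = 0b100111000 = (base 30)ac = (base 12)220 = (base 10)312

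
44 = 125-81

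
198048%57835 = 24543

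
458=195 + 263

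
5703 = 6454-751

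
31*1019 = 31589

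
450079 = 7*64297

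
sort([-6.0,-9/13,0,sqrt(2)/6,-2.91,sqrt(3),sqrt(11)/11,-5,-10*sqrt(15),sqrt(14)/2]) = [-10*sqrt(15),-6.0,-5,-2.91,-9/13,0,sqrt(2)/6,sqrt(11)/11,sqrt(3),sqrt(14)/2]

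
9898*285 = 2820930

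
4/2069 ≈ 0.00193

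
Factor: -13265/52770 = -1 * 2^(-1) * 3^(-1) * 7^1 * 379^1 * 1759^(-1) = -2653/10554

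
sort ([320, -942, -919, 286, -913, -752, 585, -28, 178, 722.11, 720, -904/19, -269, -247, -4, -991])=[-991, -942, -919, -913, -752, -269, -247, -904/19, -28, -4, 178, 286, 320, 585, 720, 722.11]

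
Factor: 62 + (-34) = 2^2*7^1 = 28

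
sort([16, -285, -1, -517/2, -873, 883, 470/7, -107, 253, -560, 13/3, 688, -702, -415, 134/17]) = [-873, -702, -560, -415, -285, -517/2, -107, -1, 13/3, 134/17, 16, 470/7, 253, 688, 883]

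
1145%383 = 379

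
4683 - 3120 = 1563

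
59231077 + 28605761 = 87836838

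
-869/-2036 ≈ 0.427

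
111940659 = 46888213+65052446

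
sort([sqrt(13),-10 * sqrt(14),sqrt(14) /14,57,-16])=[-10 * sqrt(14),-16,sqrt(14) /14,sqrt(13),57]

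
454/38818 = 227/19409≈0.0117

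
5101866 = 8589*594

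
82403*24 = 1977672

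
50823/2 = 25411 + 1/2 = 25411.50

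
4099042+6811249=10910291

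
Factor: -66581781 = -1*3^1*7^1*509^1*6229^1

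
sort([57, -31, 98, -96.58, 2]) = [-96.58, -31, 2, 57, 98]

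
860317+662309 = 1522626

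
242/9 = 26 + 8/9 ≈ 26.89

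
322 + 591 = 913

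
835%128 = 67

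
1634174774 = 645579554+988595220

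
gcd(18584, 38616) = 8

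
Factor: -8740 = -1*2^2*5^1*19^1*23^1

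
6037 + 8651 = 14688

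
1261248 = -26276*(-48)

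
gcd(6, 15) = 3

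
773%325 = 123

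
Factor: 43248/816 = 53^1 = 53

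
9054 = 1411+7643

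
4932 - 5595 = -663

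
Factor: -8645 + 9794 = 3^1 * 383^1 = 1149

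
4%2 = 0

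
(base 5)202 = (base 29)1n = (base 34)1i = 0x34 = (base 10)52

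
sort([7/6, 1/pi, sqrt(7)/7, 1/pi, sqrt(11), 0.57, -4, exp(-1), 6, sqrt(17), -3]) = [-4, -3, 1/pi, 1/pi, exp(-1), sqrt(7)/7, 0.57, 7/6, sqrt(11), sqrt(17), 6]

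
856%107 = 0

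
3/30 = 1/10 = 0.10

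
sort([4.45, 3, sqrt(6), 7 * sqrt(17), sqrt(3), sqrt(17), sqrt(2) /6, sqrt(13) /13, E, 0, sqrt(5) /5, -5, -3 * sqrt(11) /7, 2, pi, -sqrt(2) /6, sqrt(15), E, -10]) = [-10, -5, -3 * sqrt(11) /7, -sqrt(2) /6, 0, sqrt(2) /6, sqrt(13) /13, sqrt(5) /5, sqrt(3), 2, sqrt(6), E, E, 3, pi, sqrt(15), sqrt(17), 4.45, 7 * sqrt(17)]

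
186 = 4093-3907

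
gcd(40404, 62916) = 84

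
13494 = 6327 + 7167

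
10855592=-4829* (-2248)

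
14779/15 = 985 + 4/15 ≈ 985.27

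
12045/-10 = -2409/2 = -1204.50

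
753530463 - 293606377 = 459924086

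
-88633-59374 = -148007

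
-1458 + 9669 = 8211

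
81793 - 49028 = 32765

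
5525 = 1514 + 4011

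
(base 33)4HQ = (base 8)11517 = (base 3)20210002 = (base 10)4943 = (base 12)2A3B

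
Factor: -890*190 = -1*2^2*5^2*19^1*89^1 = -169100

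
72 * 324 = 23328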